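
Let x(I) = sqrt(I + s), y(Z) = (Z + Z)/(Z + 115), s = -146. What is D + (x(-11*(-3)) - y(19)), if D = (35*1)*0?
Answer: -19/67 + I*sqrt(113) ≈ -0.28358 + 10.63*I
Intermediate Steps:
y(Z) = 2*Z/(115 + Z) (y(Z) = (2*Z)/(115 + Z) = 2*Z/(115 + Z))
x(I) = sqrt(-146 + I) (x(I) = sqrt(I - 146) = sqrt(-146 + I))
D = 0 (D = 35*0 = 0)
D + (x(-11*(-3)) - y(19)) = 0 + (sqrt(-146 - 11*(-3)) - 2*19/(115 + 19)) = 0 + (sqrt(-146 + 33) - 2*19/134) = 0 + (sqrt(-113) - 2*19/134) = 0 + (I*sqrt(113) - 1*19/67) = 0 + (I*sqrt(113) - 19/67) = 0 + (-19/67 + I*sqrt(113)) = -19/67 + I*sqrt(113)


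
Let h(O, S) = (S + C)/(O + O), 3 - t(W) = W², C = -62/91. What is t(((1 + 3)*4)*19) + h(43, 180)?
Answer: -361603910/3913 ≈ -92411.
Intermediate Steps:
C = -62/91 (C = -62*1/91 = -62/91 ≈ -0.68132)
t(W) = 3 - W²
h(O, S) = (-62/91 + S)/(2*O) (h(O, S) = (S - 62/91)/(O + O) = (-62/91 + S)/((2*O)) = (-62/91 + S)*(1/(2*O)) = (-62/91 + S)/(2*O))
t(((1 + 3)*4)*19) + h(43, 180) = (3 - (((1 + 3)*4)*19)²) + (1/182)*(-62 + 91*180)/43 = (3 - ((4*4)*19)²) + (1/182)*(1/43)*(-62 + 16380) = (3 - (16*19)²) + (1/182)*(1/43)*16318 = (3 - 1*304²) + 8159/3913 = (3 - 1*92416) + 8159/3913 = (3 - 92416) + 8159/3913 = -92413 + 8159/3913 = -361603910/3913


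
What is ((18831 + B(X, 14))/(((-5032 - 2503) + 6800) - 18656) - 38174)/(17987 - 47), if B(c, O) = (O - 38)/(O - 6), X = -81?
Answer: -28471187/13379790 ≈ -2.1279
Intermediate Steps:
B(c, O) = (-38 + O)/(-6 + O)
((18831 + B(X, 14))/(((-5032 - 2503) + 6800) - 18656) - 38174)/(17987 - 47) = ((18831 + (-38 + 14)/(-6 + 14))/(((-5032 - 2503) + 6800) - 18656) - 38174)/(17987 - 47) = ((18831 - 24/8)/((-7535 + 6800) - 18656) - 38174)/17940 = ((18831 + (1/8)*(-24))/(-735 - 18656) - 38174)*(1/17940) = ((18831 - 3)/(-19391) - 38174)*(1/17940) = (18828*(-1/19391) - 38174)*(1/17940) = (-18828/19391 - 38174)*(1/17940) = -740250862/19391*1/17940 = -28471187/13379790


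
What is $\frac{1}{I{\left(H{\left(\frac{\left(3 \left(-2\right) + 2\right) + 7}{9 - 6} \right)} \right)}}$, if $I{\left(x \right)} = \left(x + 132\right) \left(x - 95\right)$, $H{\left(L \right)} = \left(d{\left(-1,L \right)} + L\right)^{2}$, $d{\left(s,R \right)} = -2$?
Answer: $- \frac{1}{12502} \approx -7.9987 \cdot 10^{-5}$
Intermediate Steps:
$H{\left(L \right)} = \left(-2 + L\right)^{2}$
$I{\left(x \right)} = \left(-95 + x\right) \left(132 + x\right)$ ($I{\left(x \right)} = \left(132 + x\right) \left(-95 + x\right) = \left(-95 + x\right) \left(132 + x\right)$)
$\frac{1}{I{\left(H{\left(\frac{\left(3 \left(-2\right) + 2\right) + 7}{9 - 6} \right)} \right)}} = \frac{1}{-12540 + \left(\left(-2 + \frac{\left(3 \left(-2\right) + 2\right) + 7}{9 - 6}\right)^{2}\right)^{2} + 37 \left(-2 + \frac{\left(3 \left(-2\right) + 2\right) + 7}{9 - 6}\right)^{2}} = \frac{1}{-12540 + \left(\left(-2 + \frac{\left(-6 + 2\right) + 7}{3}\right)^{2}\right)^{2} + 37 \left(-2 + \frac{\left(-6 + 2\right) + 7}{3}\right)^{2}} = \frac{1}{-12540 + \left(\left(-2 + \left(-4 + 7\right) \frac{1}{3}\right)^{2}\right)^{2} + 37 \left(-2 + \left(-4 + 7\right) \frac{1}{3}\right)^{2}} = \frac{1}{-12540 + \left(\left(-2 + 3 \cdot \frac{1}{3}\right)^{2}\right)^{2} + 37 \left(-2 + 3 \cdot \frac{1}{3}\right)^{2}} = \frac{1}{-12540 + \left(\left(-2 + 1\right)^{2}\right)^{2} + 37 \left(-2 + 1\right)^{2}} = \frac{1}{-12540 + \left(\left(-1\right)^{2}\right)^{2} + 37 \left(-1\right)^{2}} = \frac{1}{-12540 + 1^{2} + 37 \cdot 1} = \frac{1}{-12540 + 1 + 37} = \frac{1}{-12502} = - \frac{1}{12502}$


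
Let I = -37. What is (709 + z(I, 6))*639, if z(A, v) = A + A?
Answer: 405765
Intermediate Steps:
z(A, v) = 2*A
(709 + z(I, 6))*639 = (709 + 2*(-37))*639 = (709 - 74)*639 = 635*639 = 405765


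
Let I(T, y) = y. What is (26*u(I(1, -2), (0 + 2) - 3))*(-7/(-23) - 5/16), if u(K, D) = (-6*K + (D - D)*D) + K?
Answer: -195/92 ≈ -2.1196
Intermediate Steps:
u(K, D) = -5*K (u(K, D) = (-6*K + 0*D) + K = (-6*K + 0) + K = -6*K + K = -5*K)
(26*u(I(1, -2), (0 + 2) - 3))*(-7/(-23) - 5/16) = (26*(-5*(-2)))*(-7/(-23) - 5/16) = (26*10)*(-7*(-1/23) - 5*1/16) = 260*(7/23 - 5/16) = 260*(-3/368) = -195/92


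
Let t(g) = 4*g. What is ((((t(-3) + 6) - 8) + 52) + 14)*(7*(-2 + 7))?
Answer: 1820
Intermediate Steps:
((((t(-3) + 6) - 8) + 52) + 14)*(7*(-2 + 7)) = ((((4*(-3) + 6) - 8) + 52) + 14)*(7*(-2 + 7)) = ((((-12 + 6) - 8) + 52) + 14)*(7*5) = (((-6 - 8) + 52) + 14)*35 = ((-14 + 52) + 14)*35 = (38 + 14)*35 = 52*35 = 1820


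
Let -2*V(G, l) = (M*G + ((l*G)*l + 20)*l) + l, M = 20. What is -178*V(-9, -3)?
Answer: 0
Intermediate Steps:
V(G, l) = -10*G - l/2 - l*(20 + G*l²)/2 (V(G, l) = -((20*G + ((l*G)*l + 20)*l) + l)/2 = -((20*G + ((G*l)*l + 20)*l) + l)/2 = -((20*G + (G*l² + 20)*l) + l)/2 = -((20*G + (20 + G*l²)*l) + l)/2 = -((20*G + l*(20 + G*l²)) + l)/2 = -(l + 20*G + l*(20 + G*l²))/2 = -10*G - l/2 - l*(20 + G*l²)/2)
-178*V(-9, -3) = -178*(-10*(-9) - 21/2*(-3) - ½*(-9)*(-3)³) = -178*(90 + 63/2 - ½*(-9)*(-27)) = -178*(90 + 63/2 - 243/2) = -178*0 = 0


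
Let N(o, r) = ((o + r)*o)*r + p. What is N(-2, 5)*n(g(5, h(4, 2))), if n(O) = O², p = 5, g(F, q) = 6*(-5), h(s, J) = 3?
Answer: -22500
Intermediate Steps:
g(F, q) = -30
N(o, r) = 5 + o*r*(o + r) (N(o, r) = ((o + r)*o)*r + 5 = (o*(o + r))*r + 5 = o*r*(o + r) + 5 = 5 + o*r*(o + r))
N(-2, 5)*n(g(5, h(4, 2))) = (5 - 2*5² + 5*(-2)²)*(-30)² = (5 - 2*25 + 5*4)*900 = (5 - 50 + 20)*900 = -25*900 = -22500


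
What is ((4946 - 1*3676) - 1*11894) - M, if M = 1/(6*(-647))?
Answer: -41242367/3882 ≈ -10624.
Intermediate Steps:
M = -1/3882 (M = 1/(-3882) = -1/3882 ≈ -0.00025760)
((4946 - 1*3676) - 1*11894) - M = ((4946 - 1*3676) - 1*11894) - 1*(-1/3882) = ((4946 - 3676) - 11894) + 1/3882 = (1270 - 11894) + 1/3882 = -10624 + 1/3882 = -41242367/3882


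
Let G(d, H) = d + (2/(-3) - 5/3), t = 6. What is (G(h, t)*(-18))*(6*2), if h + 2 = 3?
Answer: 288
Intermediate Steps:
h = 1 (h = -2 + 3 = 1)
G(d, H) = -7/3 + d (G(d, H) = d + (2*(-⅓) - 5*⅓) = d + (-⅔ - 5/3) = d - 7/3 = -7/3 + d)
(G(h, t)*(-18))*(6*2) = ((-7/3 + 1)*(-18))*(6*2) = -4/3*(-18)*12 = 24*12 = 288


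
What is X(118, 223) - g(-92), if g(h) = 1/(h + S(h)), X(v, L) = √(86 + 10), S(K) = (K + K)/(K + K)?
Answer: 1/91 + 4*√6 ≈ 9.8089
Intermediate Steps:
S(K) = 1 (S(K) = (2*K)/((2*K)) = (2*K)*(1/(2*K)) = 1)
X(v, L) = 4*√6 (X(v, L) = √96 = 4*√6)
g(h) = 1/(1 + h) (g(h) = 1/(h + 1) = 1/(1 + h))
X(118, 223) - g(-92) = 4*√6 - 1/(1 - 92) = 4*√6 - 1/(-91) = 4*√6 - 1*(-1/91) = 4*√6 + 1/91 = 1/91 + 4*√6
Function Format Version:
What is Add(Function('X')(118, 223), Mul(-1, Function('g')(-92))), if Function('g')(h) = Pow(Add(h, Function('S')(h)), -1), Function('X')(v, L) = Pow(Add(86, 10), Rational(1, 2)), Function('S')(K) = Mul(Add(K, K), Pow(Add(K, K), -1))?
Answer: Add(Rational(1, 91), Mul(4, Pow(6, Rational(1, 2)))) ≈ 9.8089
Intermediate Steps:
Function('S')(K) = 1 (Function('S')(K) = Mul(Mul(2, K), Pow(Mul(2, K), -1)) = Mul(Mul(2, K), Mul(Rational(1, 2), Pow(K, -1))) = 1)
Function('X')(v, L) = Mul(4, Pow(6, Rational(1, 2))) (Function('X')(v, L) = Pow(96, Rational(1, 2)) = Mul(4, Pow(6, Rational(1, 2))))
Function('g')(h) = Pow(Add(1, h), -1) (Function('g')(h) = Pow(Add(h, 1), -1) = Pow(Add(1, h), -1))
Add(Function('X')(118, 223), Mul(-1, Function('g')(-92))) = Add(Mul(4, Pow(6, Rational(1, 2))), Mul(-1, Pow(Add(1, -92), -1))) = Add(Mul(4, Pow(6, Rational(1, 2))), Mul(-1, Pow(-91, -1))) = Add(Mul(4, Pow(6, Rational(1, 2))), Mul(-1, Rational(-1, 91))) = Add(Mul(4, Pow(6, Rational(1, 2))), Rational(1, 91)) = Add(Rational(1, 91), Mul(4, Pow(6, Rational(1, 2))))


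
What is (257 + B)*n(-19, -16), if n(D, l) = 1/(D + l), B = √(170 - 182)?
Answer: -257/35 - 2*I*√3/35 ≈ -7.3429 - 0.098974*I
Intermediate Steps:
B = 2*I*√3 (B = √(-12) = 2*I*√3 ≈ 3.4641*I)
(257 + B)*n(-19, -16) = (257 + 2*I*√3)/(-19 - 16) = (257 + 2*I*√3)/(-35) = (257 + 2*I*√3)*(-1/35) = -257/35 - 2*I*√3/35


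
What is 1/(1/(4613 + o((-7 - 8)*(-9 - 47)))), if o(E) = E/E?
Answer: 4614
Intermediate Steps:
o(E) = 1
1/(1/(4613 + o((-7 - 8)*(-9 - 47)))) = 1/(1/(4613 + 1)) = 1/(1/4614) = 4614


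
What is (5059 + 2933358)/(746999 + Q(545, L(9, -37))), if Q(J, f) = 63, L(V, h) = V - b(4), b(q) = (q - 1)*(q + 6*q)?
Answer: 2938417/747062 ≈ 3.9333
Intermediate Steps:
b(q) = 7*q*(-1 + q) (b(q) = (-1 + q)*(7*q) = 7*q*(-1 + q))
L(V, h) = -84 + V (L(V, h) = V - 7*4*(-1 + 4) = V - 7*4*3 = V - 1*84 = V - 84 = -84 + V)
(5059 + 2933358)/(746999 + Q(545, L(9, -37))) = (5059 + 2933358)/(746999 + 63) = 2938417/747062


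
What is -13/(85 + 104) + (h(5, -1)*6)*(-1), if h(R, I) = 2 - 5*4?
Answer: 20399/189 ≈ 107.93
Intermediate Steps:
h(R, I) = -18 (h(R, I) = 2 - 20 = -18)
-13/(85 + 104) + (h(5, -1)*6)*(-1) = -13/(85 + 104) - 18*6*(-1) = -13/189 - 108*(-1) = -13*1/189 + 108 = -13/189 + 108 = 20399/189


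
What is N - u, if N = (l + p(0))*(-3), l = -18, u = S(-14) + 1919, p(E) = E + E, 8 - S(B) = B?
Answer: -1887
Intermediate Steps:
S(B) = 8 - B
p(E) = 2*E
u = 1941 (u = (8 - 1*(-14)) + 1919 = (8 + 14) + 1919 = 22 + 1919 = 1941)
N = 54 (N = (-18 + 2*0)*(-3) = (-18 + 0)*(-3) = -18*(-3) = 54)
N - u = 54 - 1*1941 = 54 - 1941 = -1887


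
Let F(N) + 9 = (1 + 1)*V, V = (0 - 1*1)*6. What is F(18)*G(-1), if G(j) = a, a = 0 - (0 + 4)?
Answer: 84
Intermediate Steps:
a = -4 (a = 0 - 1*4 = 0 - 4 = -4)
G(j) = -4
V = -6 (V = (0 - 1)*6 = -1*6 = -6)
F(N) = -21 (F(N) = -9 + (1 + 1)*(-6) = -9 + 2*(-6) = -9 - 12 = -21)
F(18)*G(-1) = -21*(-4) = 84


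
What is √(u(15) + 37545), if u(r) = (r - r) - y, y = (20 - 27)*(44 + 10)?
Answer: √37923 ≈ 194.74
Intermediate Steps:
y = -378 (y = -7*54 = -378)
u(r) = 378 (u(r) = (r - r) - 1*(-378) = 0 + 378 = 378)
√(u(15) + 37545) = √(378 + 37545) = √37923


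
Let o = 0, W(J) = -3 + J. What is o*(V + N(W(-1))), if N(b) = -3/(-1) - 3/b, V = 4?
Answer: 0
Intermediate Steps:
N(b) = 3 - 3/b (N(b) = -3*(-1) - 3/b = 3 - 3/b)
o*(V + N(W(-1))) = 0*(4 + (3 - 3/(-3 - 1))) = 0*(4 + (3 - 3/(-4))) = 0*(4 + (3 - 3*(-¼))) = 0*(4 + (3 + ¾)) = 0*(4 + 15/4) = 0*(31/4) = 0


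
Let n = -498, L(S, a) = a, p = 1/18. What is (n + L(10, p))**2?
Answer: 80335369/324 ≈ 2.4795e+5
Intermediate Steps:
p = 1/18 ≈ 0.055556
(n + L(10, p))**2 = (-498 + 1/18)**2 = (-8963/18)**2 = 80335369/324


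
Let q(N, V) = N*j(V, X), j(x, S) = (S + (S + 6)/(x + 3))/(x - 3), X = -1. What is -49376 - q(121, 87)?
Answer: -74654455/1512 ≈ -49375.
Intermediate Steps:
j(x, S) = (S + (6 + S)/(3 + x))/(-3 + x)
q(N, V) = N*(2 - V)/(-9 + V²) (q(N, V) = N*((6 + 4*(-1) - V)/(-9 + V²)) = N*((6 - 4 - V)/(-9 + V²)) = N*((2 - V)/(-9 + V²)) = N*(2 - V)/(-9 + V²))
-49376 - q(121, 87) = -49376 - 121*(2 - 1*87)/(-9 + 87²) = -49376 - 121*(2 - 87)/(-9 + 7569) = -49376 - 121*(-85)/7560 = -49376 - 1*(-2057/1512) = -49376 + 2057/1512 = -74654455/1512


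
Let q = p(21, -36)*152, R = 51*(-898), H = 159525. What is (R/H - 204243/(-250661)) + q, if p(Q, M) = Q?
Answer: 42552878601299/13328898675 ≈ 3192.5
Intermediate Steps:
R = -45798
q = 3192 (q = 21*152 = 3192)
(R/H - 204243/(-250661)) + q = (-45798/159525 - 204243/(-250661)) + 3192 = (-45798*1/159525 - 204243*(-1/250661)) + 3192 = (-15266/53175 + 204243/250661) + 3192 = 7034030699/13328898675 + 3192 = 42552878601299/13328898675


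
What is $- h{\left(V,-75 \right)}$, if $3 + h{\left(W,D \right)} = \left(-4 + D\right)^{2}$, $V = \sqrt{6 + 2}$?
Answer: $-6238$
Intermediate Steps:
$V = 2 \sqrt{2}$ ($V = \sqrt{8} = 2 \sqrt{2} \approx 2.8284$)
$h{\left(W,D \right)} = -3 + \left(-4 + D\right)^{2}$
$- h{\left(V,-75 \right)} = - (-3 + \left(-4 - 75\right)^{2}) = - (-3 + \left(-79\right)^{2}) = - (-3 + 6241) = \left(-1\right) 6238 = -6238$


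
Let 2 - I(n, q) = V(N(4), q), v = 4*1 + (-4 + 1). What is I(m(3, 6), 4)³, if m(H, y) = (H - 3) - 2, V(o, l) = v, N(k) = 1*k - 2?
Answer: 1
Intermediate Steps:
N(k) = -2 + k (N(k) = k - 2 = -2 + k)
v = 1 (v = 4 - 3 = 1)
V(o, l) = 1
m(H, y) = -5 + H (m(H, y) = (-3 + H) - 2 = -5 + H)
I(n, q) = 1 (I(n, q) = 2 - 1*1 = 2 - 1 = 1)
I(m(3, 6), 4)³ = 1³ = 1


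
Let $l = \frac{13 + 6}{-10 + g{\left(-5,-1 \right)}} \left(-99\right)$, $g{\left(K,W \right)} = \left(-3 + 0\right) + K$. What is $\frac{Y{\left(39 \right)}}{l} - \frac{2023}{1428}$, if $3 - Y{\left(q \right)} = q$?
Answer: $- \frac{4417}{2508} \approx -1.7612$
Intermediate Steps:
$Y{\left(q \right)} = 3 - q$
$g{\left(K,W \right)} = -3 + K$
$l = \frac{209}{2}$ ($l = \frac{13 + 6}{-10 - 8} \left(-99\right) = \frac{19}{-10 - 8} \left(-99\right) = \frac{19}{-18} \left(-99\right) = 19 \left(- \frac{1}{18}\right) \left(-99\right) = \left(- \frac{19}{18}\right) \left(-99\right) = \frac{209}{2} \approx 104.5$)
$\frac{Y{\left(39 \right)}}{l} - \frac{2023}{1428} = \frac{3 - 39}{\frac{209}{2}} - \frac{2023}{1428} = \left(3 - 39\right) \frac{2}{209} - \frac{17}{12} = \left(-36\right) \frac{2}{209} - \frac{17}{12} = - \frac{72}{209} - \frac{17}{12} = - \frac{4417}{2508}$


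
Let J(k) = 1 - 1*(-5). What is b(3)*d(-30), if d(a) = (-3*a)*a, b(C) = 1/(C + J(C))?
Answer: -300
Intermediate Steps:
J(k) = 6 (J(k) = 1 + 5 = 6)
b(C) = 1/(6 + C) (b(C) = 1/(C + 6) = 1/(6 + C))
d(a) = -3*a**2
b(3)*d(-30) = (-3*(-30)**2)/(6 + 3) = (-3*900)/9 = (1/9)*(-2700) = -300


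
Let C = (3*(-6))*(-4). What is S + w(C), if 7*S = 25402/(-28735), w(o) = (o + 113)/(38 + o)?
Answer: 6883521/4425190 ≈ 1.5555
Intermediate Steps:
C = 72 (C = -18*(-4) = 72)
w(o) = (113 + o)/(38 + o)
S = -25402/201145 (S = (25402/(-28735))/7 = (25402*(-1/28735))/7 = (⅐)*(-25402/28735) = -25402/201145 ≈ -0.12629)
S + w(C) = -25402/201145 + (113 + 72)/(38 + 72) = -25402/201145 + 185/110 = -25402/201145 + (1/110)*185 = -25402/201145 + 37/22 = 6883521/4425190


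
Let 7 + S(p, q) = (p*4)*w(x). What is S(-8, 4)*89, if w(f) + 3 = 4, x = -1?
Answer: -3471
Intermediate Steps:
w(f) = 1 (w(f) = -3 + 4 = 1)
S(p, q) = -7 + 4*p (S(p, q) = -7 + (p*4)*1 = -7 + (4*p)*1 = -7 + 4*p)
S(-8, 4)*89 = (-7 + 4*(-8))*89 = (-7 - 32)*89 = -39*89 = -3471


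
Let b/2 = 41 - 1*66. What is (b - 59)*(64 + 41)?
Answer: -11445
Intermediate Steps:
b = -50 (b = 2*(41 - 1*66) = 2*(41 - 66) = 2*(-25) = -50)
(b - 59)*(64 + 41) = (-50 - 59)*(64 + 41) = -109*105 = -11445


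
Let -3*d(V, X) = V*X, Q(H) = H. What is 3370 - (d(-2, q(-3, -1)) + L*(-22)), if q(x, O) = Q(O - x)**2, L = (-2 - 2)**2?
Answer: 11158/3 ≈ 3719.3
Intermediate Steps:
L = 16 (L = (-4)**2 = 16)
q(x, O) = (O - x)**2
d(V, X) = -V*X/3
3370 - (d(-2, q(-3, -1)) + L*(-22)) = 3370 - (-1/3*(-2)*(-1 - 1*(-3))**2 + 16*(-22)) = 3370 - (-1/3*(-2)*(-1 + 3)**2 - 352) = 3370 - (-1/3*(-2)*2**2 - 352) = 3370 - (-1/3*(-2)*4 - 352) = 3370 - (8/3 - 352) = 3370 - 1*(-1048/3) = 3370 + 1048/3 = 11158/3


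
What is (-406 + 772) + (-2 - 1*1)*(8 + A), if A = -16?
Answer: 390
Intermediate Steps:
(-406 + 772) + (-2 - 1*1)*(8 + A) = (-406 + 772) + (-2 - 1*1)*(8 - 16) = 366 + (-2 - 1)*(-8) = 366 - 3*(-8) = 366 + 24 = 390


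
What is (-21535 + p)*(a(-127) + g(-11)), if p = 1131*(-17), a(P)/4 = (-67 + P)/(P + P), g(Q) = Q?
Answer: 41128858/127 ≈ 3.2385e+5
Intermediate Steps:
a(P) = 2*(-67 + P)/P (a(P) = 4*((-67 + P)/(P + P)) = 4*((-67 + P)/((2*P))) = 4*((-67 + P)*(1/(2*P))) = 4*((-67 + P)/(2*P)) = 2*(-67 + P)/P)
p = -19227
(-21535 + p)*(a(-127) + g(-11)) = (-21535 - 19227)*((2 - 134/(-127)) - 11) = -40762*((2 - 134*(-1/127)) - 11) = -40762*((2 + 134/127) - 11) = -40762*(388/127 - 11) = -40762*(-1009/127) = 41128858/127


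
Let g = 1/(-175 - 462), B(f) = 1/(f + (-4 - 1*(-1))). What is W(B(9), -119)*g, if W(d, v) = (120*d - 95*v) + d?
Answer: -5227/294 ≈ -17.779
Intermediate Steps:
B(f) = 1/(-3 + f) (B(f) = 1/(f + (-4 + 1)) = 1/(f - 3) = 1/(-3 + f))
W(d, v) = -95*v + 121*d (W(d, v) = (-95*v + 120*d) + d = -95*v + 121*d)
g = -1/637 (g = 1/(-637) = -1/637 ≈ -0.0015699)
W(B(9), -119)*g = (-95*(-119) + 121/(-3 + 9))*(-1/637) = (11305 + 121/6)*(-1/637) = (67951/6)*(-1/637) = -5227/294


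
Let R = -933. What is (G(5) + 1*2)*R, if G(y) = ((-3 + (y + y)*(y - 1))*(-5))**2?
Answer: -31933791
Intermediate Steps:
G(y) = (15 - 10*y*(-1 + y))**2 (G(y) = ((-3 + (2*y)*(-1 + y))*(-5))**2 = ((-3 + 2*y*(-1 + y))*(-5))**2 = (15 - 10*y*(-1 + y))**2)
(G(5) + 1*2)*R = (25*(3 - 2*5**2 + 2*5)**2 + 1*2)*(-933) = (25*(3 - 2*25 + 10)**2 + 2)*(-933) = (25*(3 - 50 + 10)**2 + 2)*(-933) = (25*(-37)**2 + 2)*(-933) = (25*1369 + 2)*(-933) = (34225 + 2)*(-933) = 34227*(-933) = -31933791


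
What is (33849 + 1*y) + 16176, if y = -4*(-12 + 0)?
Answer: 50073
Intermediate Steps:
y = 48 (y = -4*(-12) = 48)
(33849 + 1*y) + 16176 = (33849 + 1*48) + 16176 = (33849 + 48) + 16176 = 33897 + 16176 = 50073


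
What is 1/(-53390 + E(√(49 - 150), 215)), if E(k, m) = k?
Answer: -53390/2850492201 - I*√101/2850492201 ≈ -1.873e-5 - 3.5257e-9*I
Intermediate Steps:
1/(-53390 + E(√(49 - 150), 215)) = 1/(-53390 + √(49 - 150)) = 1/(-53390 + √(-101)) = 1/(-53390 + I*√101)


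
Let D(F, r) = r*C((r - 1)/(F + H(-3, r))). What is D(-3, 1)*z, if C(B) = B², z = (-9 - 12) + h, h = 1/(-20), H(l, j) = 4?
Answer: 0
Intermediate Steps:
h = -1/20 ≈ -0.050000
z = -421/20 (z = (-9 - 12) - 1/20 = -21 - 1/20 = -421/20 ≈ -21.050)
D(F, r) = r*(-1 + r)²/(4 + F)² (D(F, r) = r*((r - 1)/(F + 4))² = r*((-1 + r)/(4 + F))² = r*((-1 + r)²/(4 + F)²) = r*(-1 + r)²/(4 + F)²)
D(-3, 1)*z = (1*(-1 + 1)²/(4 - 3)²)*(-421/20) = (1*0²/1²)*(-421/20) = (1*0*1)*(-421/20) = 0*(-421/20) = 0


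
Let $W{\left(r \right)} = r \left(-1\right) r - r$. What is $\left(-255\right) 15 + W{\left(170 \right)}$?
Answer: $-32895$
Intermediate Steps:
$W{\left(r \right)} = - r - r^{2}$ ($W{\left(r \right)} = - r r - r = - r^{2} - r = - r - r^{2}$)
$\left(-255\right) 15 + W{\left(170 \right)} = \left(-255\right) 15 - 170 \left(1 + 170\right) = -3825 - 170 \cdot 171 = -3825 - 29070 = -32895$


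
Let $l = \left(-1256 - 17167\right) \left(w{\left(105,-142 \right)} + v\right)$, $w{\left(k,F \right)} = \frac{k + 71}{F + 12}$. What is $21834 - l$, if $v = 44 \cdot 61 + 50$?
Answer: $\frac{3273749316}{65} \approx 5.0365 \cdot 10^{7}$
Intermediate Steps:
$w{\left(k,F \right)} = \frac{71 + k}{12 + F}$
$v = 2734$ ($v = 2684 + 50 = 2734$)
$l = - \frac{3272330106}{65}$ ($l = \left(-1256 - 17167\right) \left(\frac{71 + 105}{12 - 142} + 2734\right) = - 18423 \left(\frac{1}{-130} \cdot 176 + 2734\right) = - 18423 \left(\left(- \frac{1}{130}\right) 176 + 2734\right) = - 18423 \left(- \frac{88}{65} + 2734\right) = \left(-18423\right) \frac{177622}{65} = - \frac{3272330106}{65} \approx -5.0344 \cdot 10^{7}$)
$21834 - l = 21834 - - \frac{3272330106}{65} = 21834 + \frac{3272330106}{65} = \frac{3273749316}{65}$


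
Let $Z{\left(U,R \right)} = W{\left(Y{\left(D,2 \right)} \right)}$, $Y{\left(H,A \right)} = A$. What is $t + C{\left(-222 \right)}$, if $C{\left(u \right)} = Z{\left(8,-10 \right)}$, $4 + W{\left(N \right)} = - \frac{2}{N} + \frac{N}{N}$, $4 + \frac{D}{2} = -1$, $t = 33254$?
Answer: $33250$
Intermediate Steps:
$D = -10$ ($D = -8 + 2 \left(-1\right) = -8 - 2 = -10$)
$W{\left(N \right)} = -3 - \frac{2}{N}$ ($W{\left(N \right)} = -4 - \left(\frac{2}{N} - \frac{N}{N}\right) = -4 + \left(- \frac{2}{N} + 1\right) = -4 + \left(1 - \frac{2}{N}\right) = -3 - \frac{2}{N}$)
$Z{\left(U,R \right)} = -4$ ($Z{\left(U,R \right)} = -3 - \frac{2}{2} = -3 - 1 = -4$)
$C{\left(u \right)} = -4$
$t + C{\left(-222 \right)} = 33254 - 4 = 33250$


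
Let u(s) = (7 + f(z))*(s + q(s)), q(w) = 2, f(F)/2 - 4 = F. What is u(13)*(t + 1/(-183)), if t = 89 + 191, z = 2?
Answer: 4867705/61 ≈ 79799.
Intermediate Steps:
f(F) = 8 + 2*F
u(s) = 38 + 19*s (u(s) = (7 + (8 + 2*2))*(s + 2) = (7 + (8 + 4))*(2 + s) = (7 + 12)*(2 + s) = 19*(2 + s) = 38 + 19*s)
t = 280
u(13)*(t + 1/(-183)) = (38 + 19*13)*(280 + 1/(-183)) = (38 + 247)*(280 - 1/183) = 285*(51239/183) = 4867705/61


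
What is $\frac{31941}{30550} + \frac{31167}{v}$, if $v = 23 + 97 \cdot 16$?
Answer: $\frac{342721}{16450} \approx 20.834$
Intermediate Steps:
$v = 1575$ ($v = 23 + 1552 = 1575$)
$\frac{31941}{30550} + \frac{31167}{v} = \frac{31941}{30550} + \frac{31167}{1575} = 31941 \cdot \frac{1}{30550} + 31167 \cdot \frac{1}{1575} = \frac{2457}{2350} + \frac{3463}{175} = \frac{342721}{16450}$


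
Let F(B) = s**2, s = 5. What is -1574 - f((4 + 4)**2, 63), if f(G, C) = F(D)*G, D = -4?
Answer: -3174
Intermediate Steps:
F(B) = 25 (F(B) = 5**2 = 25)
f(G, C) = 25*G
-1574 - f((4 + 4)**2, 63) = -1574 - 25*(4 + 4)**2 = -1574 - 25*8**2 = -1574 - 25*64 = -1574 - 1*1600 = -1574 - 1600 = -3174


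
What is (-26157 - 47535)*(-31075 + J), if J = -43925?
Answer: 5526900000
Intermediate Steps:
(-26157 - 47535)*(-31075 + J) = (-26157 - 47535)*(-31075 - 43925) = -73692*(-75000) = 5526900000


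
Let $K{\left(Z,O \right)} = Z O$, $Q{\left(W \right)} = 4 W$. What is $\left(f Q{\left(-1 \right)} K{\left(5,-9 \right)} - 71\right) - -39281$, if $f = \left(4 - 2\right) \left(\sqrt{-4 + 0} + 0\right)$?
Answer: $39210 + 720 i \approx 39210.0 + 720.0 i$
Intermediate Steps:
$K{\left(Z,O \right)} = O Z$
$f = 4 i$ ($f = 2 \left(\sqrt{-4} + 0\right) = 2 \left(2 i + 0\right) = 2 \cdot 2 i = 4 i \approx 4.0 i$)
$\left(f Q{\left(-1 \right)} K{\left(5,-9 \right)} - 71\right) - -39281 = \left(4 i 4 \left(-1\right) \left(\left(-9\right) 5\right) - 71\right) - -39281 = \left(4 i \left(-4\right) \left(-45\right) - 71\right) + 39281 = \left(- 16 i \left(-45\right) - 71\right) + 39281 = \left(720 i - 71\right) + 39281 = \left(-71 + 720 i\right) + 39281 = 39210 + 720 i$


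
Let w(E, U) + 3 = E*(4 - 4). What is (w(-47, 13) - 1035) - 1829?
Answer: -2867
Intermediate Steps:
w(E, U) = -3 (w(E, U) = -3 + E*(4 - 4) = -3 + E*0 = -3 + 0 = -3)
(w(-47, 13) - 1035) - 1829 = (-3 - 1035) - 1829 = -1038 - 1829 = -2867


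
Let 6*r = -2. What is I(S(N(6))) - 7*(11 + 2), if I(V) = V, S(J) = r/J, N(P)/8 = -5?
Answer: -10919/120 ≈ -90.992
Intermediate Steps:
r = -1/3 (r = (1/6)*(-2) = -1/3 ≈ -0.33333)
N(P) = -40 (N(P) = 8*(-5) = -40)
S(J) = -1/(3*J)
I(S(N(6))) - 7*(11 + 2) = -1/3/(-40) - 7*(11 + 2) = -1/3*(-1/40) - 7*13 = 1/120 - 91 = -10919/120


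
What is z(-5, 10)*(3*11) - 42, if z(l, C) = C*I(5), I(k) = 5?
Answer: 1608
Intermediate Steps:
z(l, C) = 5*C (z(l, C) = C*5 = 5*C)
z(-5, 10)*(3*11) - 42 = (5*10)*(3*11) - 42 = 50*33 - 42 = 1650 - 42 = 1608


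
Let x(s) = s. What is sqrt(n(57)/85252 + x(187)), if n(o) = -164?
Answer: sqrt(84942748370)/21313 ≈ 13.675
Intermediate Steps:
sqrt(n(57)/85252 + x(187)) = sqrt(-164/85252 + 187) = sqrt(-164*1/85252 + 187) = sqrt(-41/21313 + 187) = sqrt(3985490/21313) = sqrt(84942748370)/21313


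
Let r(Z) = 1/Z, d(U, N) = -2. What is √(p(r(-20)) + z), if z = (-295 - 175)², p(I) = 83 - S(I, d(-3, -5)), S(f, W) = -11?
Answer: √220994 ≈ 470.10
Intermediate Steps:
r(Z) = 1/Z
p(I) = 94 (p(I) = 83 - 1*(-11) = 83 + 11 = 94)
z = 220900 (z = (-470)² = 220900)
√(p(r(-20)) + z) = √(94 + 220900) = √220994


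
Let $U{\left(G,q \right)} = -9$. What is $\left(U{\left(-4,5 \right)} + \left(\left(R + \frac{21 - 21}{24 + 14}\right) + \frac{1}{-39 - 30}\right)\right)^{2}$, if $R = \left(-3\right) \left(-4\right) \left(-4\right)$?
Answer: $\frac{15476356}{4761} \approx 3250.7$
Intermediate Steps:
$R = -48$ ($R = 12 \left(-4\right) = -48$)
$\left(U{\left(-4,5 \right)} + \left(\left(R + \frac{21 - 21}{24 + 14}\right) + \frac{1}{-39 - 30}\right)\right)^{2} = \left(-9 - \left(48 - \frac{1}{-39 - 30} - \frac{21 - 21}{24 + 14}\right)\right)^{2} = \left(-9 + \left(\left(-48 + \frac{0}{38}\right) + \frac{1}{-69}\right)\right)^{2} = \left(-9 + \left(\left(-48 + 0 \cdot \frac{1}{38}\right) - \frac{1}{69}\right)\right)^{2} = \left(-9 + \left(\left(-48 + 0\right) - \frac{1}{69}\right)\right)^{2} = \left(-9 - \frac{3313}{69}\right)^{2} = \left(- \frac{3934}{69}\right)^{2} = \frac{15476356}{4761}$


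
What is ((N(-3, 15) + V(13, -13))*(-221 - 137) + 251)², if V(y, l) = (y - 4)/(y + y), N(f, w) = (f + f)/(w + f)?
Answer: 15832441/169 ≈ 93683.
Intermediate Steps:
N(f, w) = 2*f/(f + w) (N(f, w) = (2*f)/(f + w) = 2*f/(f + w))
V(y, l) = (-4 + y)/(2*y) (V(y, l) = (-4 + y)/((2*y)) = (-4 + y)*(1/(2*y)) = (-4 + y)/(2*y))
((N(-3, 15) + V(13, -13))*(-221 - 137) + 251)² = ((2*(-3)/(-3 + 15) + (½)*(-4 + 13)/13)*(-221 - 137) + 251)² = ((2*(-3)/12 + (½)*(1/13)*9)*(-358) + 251)² = ((2*(-3)*(1/12) + 9/26)*(-358) + 251)² = ((-½ + 9/26)*(-358) + 251)² = (-2/13*(-358) + 251)² = (716/13 + 251)² = (3979/13)² = 15832441/169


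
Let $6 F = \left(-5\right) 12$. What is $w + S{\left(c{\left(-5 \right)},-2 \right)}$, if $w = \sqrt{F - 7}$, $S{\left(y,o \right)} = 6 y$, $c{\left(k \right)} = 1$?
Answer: $6 + i \sqrt{17} \approx 6.0 + 4.1231 i$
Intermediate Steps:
$F = -10$ ($F = \frac{\left(-5\right) 12}{6} = \frac{1}{6} \left(-60\right) = -10$)
$w = i \sqrt{17}$ ($w = \sqrt{-10 - 7} = \sqrt{-17} = i \sqrt{17} \approx 4.1231 i$)
$w + S{\left(c{\left(-5 \right)},-2 \right)} = i \sqrt{17} + 6 \cdot 1 = i \sqrt{17} + 6 = 6 + i \sqrt{17}$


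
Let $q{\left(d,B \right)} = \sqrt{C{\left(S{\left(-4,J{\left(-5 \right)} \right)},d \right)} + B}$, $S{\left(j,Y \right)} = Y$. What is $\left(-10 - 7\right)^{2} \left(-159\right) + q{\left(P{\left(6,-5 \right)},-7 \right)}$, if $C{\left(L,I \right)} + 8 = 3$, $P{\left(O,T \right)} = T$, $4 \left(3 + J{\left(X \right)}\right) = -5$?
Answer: $-45951 + 2 i \sqrt{3} \approx -45951.0 + 3.4641 i$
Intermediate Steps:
$J{\left(X \right)} = - \frac{17}{4}$ ($J{\left(X \right)} = -3 + \frac{1}{4} \left(-5\right) = -3 - \frac{5}{4} = - \frac{17}{4}$)
$C{\left(L,I \right)} = -5$ ($C{\left(L,I \right)} = -8 + 3 = -5$)
$q{\left(d,B \right)} = \sqrt{-5 + B}$
$\left(-10 - 7\right)^{2} \left(-159\right) + q{\left(P{\left(6,-5 \right)},-7 \right)} = \left(-10 - 7\right)^{2} \left(-159\right) + \sqrt{-5 - 7} = \left(-17\right)^{2} \left(-159\right) + \sqrt{-12} = 289 \left(-159\right) + 2 i \sqrt{3} = -45951 + 2 i \sqrt{3}$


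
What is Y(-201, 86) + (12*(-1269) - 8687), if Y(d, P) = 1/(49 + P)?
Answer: -3228524/135 ≈ -23915.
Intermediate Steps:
Y(-201, 86) + (12*(-1269) - 8687) = 1/(49 + 86) + (12*(-1269) - 8687) = 1/135 + (-15228 - 8687) = 1/135 - 23915 = -3228524/135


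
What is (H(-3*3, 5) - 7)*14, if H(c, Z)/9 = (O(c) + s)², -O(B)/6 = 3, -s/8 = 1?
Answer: 85078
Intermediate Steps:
s = -8 (s = -8*1 = -8)
O(B) = -18 (O(B) = -6*3 = -18)
H(c, Z) = 6084 (H(c, Z) = 9*(-18 - 8)² = 9*(-26)² = 9*676 = 6084)
(H(-3*3, 5) - 7)*14 = (6084 - 7)*14 = 6077*14 = 85078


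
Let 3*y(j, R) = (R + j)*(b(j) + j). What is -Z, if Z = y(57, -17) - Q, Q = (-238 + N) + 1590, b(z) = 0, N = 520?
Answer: 1112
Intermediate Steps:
y(j, R) = j*(R + j)/3 (y(j, R) = ((R + j)*(0 + j))/3 = ((R + j)*j)/3 = (j*(R + j))/3 = j*(R + j)/3)
Q = 1872 (Q = (-238 + 520) + 1590 = 282 + 1590 = 1872)
Z = -1112 (Z = (⅓)*57*(-17 + 57) - 1*1872 = (⅓)*57*40 - 1872 = 760 - 1872 = -1112)
-Z = -1*(-1112) = 1112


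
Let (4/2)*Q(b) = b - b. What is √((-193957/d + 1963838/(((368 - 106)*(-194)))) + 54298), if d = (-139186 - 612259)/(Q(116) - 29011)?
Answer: √17057667950229286438914610/19097223230 ≈ 216.27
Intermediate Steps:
Q(b) = 0 (Q(b) = (b - b)/2 = (½)*0 = 0)
d = 751445/29011 (d = (-139186 - 612259)/(0 - 29011) = -751445/(-29011) = -751445*(-1/29011) = 751445/29011 ≈ 25.902)
√((-193957/d + 1963838/(((368 - 106)*(-194)))) + 54298) = √((-193957/751445/29011 + 1963838/(((368 - 106)*(-194)))) + 54298) = √((-193957*29011/751445 + 1963838/((262*(-194)))) + 54298) = √((-5626886527/751445 + 1963838/(-50828)) + 54298) = √((-5626886527/751445 + 1963838*(-1/50828)) + 54298) = √((-5626886527/751445 - 981919/25414) + 54298) = √(-143739552320133/19097223230 + 54298) = √(893201474622407/19097223230) = √17057667950229286438914610/19097223230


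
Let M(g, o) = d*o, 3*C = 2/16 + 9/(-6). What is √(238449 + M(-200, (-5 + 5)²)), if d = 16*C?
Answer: √238449 ≈ 488.31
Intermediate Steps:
C = -11/24 (C = (2/16 + 9/(-6))/3 = (2*(1/16) + 9*(-⅙))/3 = (⅛ - 3/2)/3 = (⅓)*(-11/8) = -11/24 ≈ -0.45833)
d = -22/3 (d = 16*(-11/24) = -22/3 ≈ -7.3333)
M(g, o) = -22*o/3
√(238449 + M(-200, (-5 + 5)²)) = √(238449 - 22*(-5 + 5)²/3) = √(238449 - 22/3*0²) = √(238449 - 22/3*0) = √(238449 + 0) = √238449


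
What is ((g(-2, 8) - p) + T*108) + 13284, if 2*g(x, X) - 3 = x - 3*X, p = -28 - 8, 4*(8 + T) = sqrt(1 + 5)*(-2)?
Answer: 24889/2 - 54*sqrt(6) ≈ 12312.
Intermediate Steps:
T = -8 - sqrt(6)/2 (T = -8 + (sqrt(1 + 5)*(-2))/4 = -8 + (sqrt(6)*(-2))/4 = -8 + (-2*sqrt(6))/4 = -8 - sqrt(6)/2 ≈ -9.2247)
p = -36
g(x, X) = 3/2 + x/2 - 3*X/2 (g(x, X) = 3/2 + (x - 3*X)/2 = 3/2 + (x/2 - 3*X/2) = 3/2 + x/2 - 3*X/2)
((g(-2, 8) - p) + T*108) + 13284 = (((3/2 + (1/2)*(-2) - 3/2*8) - 1*(-36)) + (-8 - sqrt(6)/2)*108) + 13284 = (((3/2 - 1 - 12) + 36) + (-864 - 54*sqrt(6))) + 13284 = ((-23/2 + 36) + (-864 - 54*sqrt(6))) + 13284 = (49/2 + (-864 - 54*sqrt(6))) + 13284 = (-1679/2 - 54*sqrt(6)) + 13284 = 24889/2 - 54*sqrt(6)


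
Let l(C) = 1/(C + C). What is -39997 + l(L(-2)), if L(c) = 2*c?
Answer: -319977/8 ≈ -39997.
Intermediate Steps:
l(C) = 1/(2*C)
-39997 + l(L(-2)) = -39997 + 1/(2*((2*(-2)))) = -39997 + (1/2)/(-4) = -39997 + (1/2)*(-1/4) = -39997 - 1/8 = -319977/8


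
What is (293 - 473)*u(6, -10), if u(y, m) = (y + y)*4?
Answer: -8640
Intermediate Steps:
u(y, m) = 8*y (u(y, m) = (2*y)*4 = 8*y)
(293 - 473)*u(6, -10) = (293 - 473)*(8*6) = -180*48 = -8640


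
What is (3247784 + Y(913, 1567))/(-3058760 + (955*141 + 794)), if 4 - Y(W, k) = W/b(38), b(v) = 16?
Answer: -51963695/46772976 ≈ -1.1110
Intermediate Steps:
Y(W, k) = 4 - W/16
(3247784 + Y(913, 1567))/(-3058760 + (955*141 + 794)) = (3247784 + (4 - 1/16*913))/(-3058760 + (955*141 + 794)) = (3247784 + (4 - 913/16))/(-3058760 + (134655 + 794)) = (3247784 - 849/16)/(-3058760 + 135449) = (51963695/16)/(-2923311) = (51963695/16)*(-1/2923311) = -51963695/46772976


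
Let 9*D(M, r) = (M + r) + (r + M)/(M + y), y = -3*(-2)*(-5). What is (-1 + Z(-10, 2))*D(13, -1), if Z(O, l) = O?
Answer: -704/51 ≈ -13.804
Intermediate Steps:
y = -30 (y = 6*(-5) = -30)
D(M, r) = M/9 + r/9 + (M + r)/(9*(-30 + M)) (D(M, r) = ((M + r) + (r + M)/(M - 30))/9 = ((M + r) + (M + r)/(-30 + M))/9 = (M + r + (M + r)/(-30 + M))/9 = M/9 + r/9 + (M + r)/(9*(-30 + M)))
(-1 + Z(-10, 2))*D(13, -1) = (-1 - 10)*((13² - 29*13 - 29*(-1) + 13*(-1))/(9*(-30 + 13))) = -11*(169 - 377 + 29 - 13)/(9*(-17)) = -11*(-1)*(-192)/(9*17) = -11*64/51 = -704/51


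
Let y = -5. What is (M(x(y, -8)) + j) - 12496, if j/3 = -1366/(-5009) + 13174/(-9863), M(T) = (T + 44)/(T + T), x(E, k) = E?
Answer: -882428134639/70576810 ≈ -12503.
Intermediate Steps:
M(T) = (44 + T)/(2*T) (M(T) = (44 + T)/((2*T)) = (44 + T)*(1/(2*T)) = (44 + T)/(2*T))
j = -22506732/7057681 (j = 3*(-1366/(-5009) + 13174/(-9863)) = 3*(-1366*(-1/5009) + 13174*(-1/9863)) = 3*(1366/5009 - 1882/1409) = 3*(-7502244/7057681) = -22506732/7057681 ≈ -3.1890)
(M(x(y, -8)) + j) - 12496 = ((1/2)*(44 - 5)/(-5) - 22506732/7057681) - 12496 = ((1/2)*(-1/5)*39 - 22506732/7057681) - 12496 = (-39/10 - 22506732/7057681) - 12496 = -500316879/70576810 - 12496 = -882428134639/70576810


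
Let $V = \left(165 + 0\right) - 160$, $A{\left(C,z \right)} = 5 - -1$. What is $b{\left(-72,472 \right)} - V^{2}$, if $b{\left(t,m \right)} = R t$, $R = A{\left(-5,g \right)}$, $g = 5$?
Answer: $-457$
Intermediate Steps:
$A{\left(C,z \right)} = 6$ ($A{\left(C,z \right)} = 5 + 1 = 6$)
$R = 6$
$b{\left(t,m \right)} = 6 t$
$V = 5$ ($V = 165 - 160 = 5$)
$b{\left(-72,472 \right)} - V^{2} = 6 \left(-72\right) - 5^{2} = -432 - 25 = -457$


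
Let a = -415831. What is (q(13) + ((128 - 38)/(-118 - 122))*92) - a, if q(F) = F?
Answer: 831619/2 ≈ 4.1581e+5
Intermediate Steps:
(q(13) + ((128 - 38)/(-118 - 122))*92) - a = (13 + ((128 - 38)/(-118 - 122))*92) - 1*(-415831) = (13 + (90/(-240))*92) + 415831 = (13 + (90*(-1/240))*92) + 415831 = (13 - 3/8*92) + 415831 = (13 - 69/2) + 415831 = -43/2 + 415831 = 831619/2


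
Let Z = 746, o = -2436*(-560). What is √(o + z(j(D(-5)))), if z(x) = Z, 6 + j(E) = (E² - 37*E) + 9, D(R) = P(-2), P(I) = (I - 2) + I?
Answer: √1364906 ≈ 1168.3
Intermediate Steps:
o = 1364160
P(I) = -2 + 2*I (P(I) = (-2 + I) + I = -2 + 2*I)
D(R) = -6 (D(R) = -2 + 2*(-2) = -2 - 4 = -6)
j(E) = 3 + E² - 37*E (j(E) = -6 + ((E² - 37*E) + 9) = -6 + (9 + E² - 37*E) = 3 + E² - 37*E)
z(x) = 746
√(o + z(j(D(-5)))) = √(1364160 + 746) = √1364906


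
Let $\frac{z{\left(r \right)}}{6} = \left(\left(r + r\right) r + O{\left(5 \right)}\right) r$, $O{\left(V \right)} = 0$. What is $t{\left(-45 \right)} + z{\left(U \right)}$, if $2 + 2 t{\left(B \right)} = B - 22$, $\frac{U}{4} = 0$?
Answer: $- \frac{69}{2} \approx -34.5$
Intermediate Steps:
$U = 0$ ($U = 4 \cdot 0 = 0$)
$t{\left(B \right)} = -12 + \frac{B}{2}$ ($t{\left(B \right)} = -1 + \frac{B - 22}{2} = -1 + \frac{-22 + B}{2} = -1 + \left(-11 + \frac{B}{2}\right) = -12 + \frac{B}{2}$)
$z{\left(r \right)} = 12 r^{3}$ ($z{\left(r \right)} = 6 \left(\left(r + r\right) r + 0\right) r = 6 \left(2 r r + 0\right) r = 6 \left(2 r^{2} + 0\right) r = 6 \cdot 2 r^{2} r = 6 \cdot 2 r^{3} = 12 r^{3}$)
$t{\left(-45 \right)} + z{\left(U \right)} = \left(-12 + \frac{1}{2} \left(-45\right)\right) + 12 \cdot 0^{3} = \left(-12 - \frac{45}{2}\right) + 12 \cdot 0 = - \frac{69}{2} + 0 = - \frac{69}{2}$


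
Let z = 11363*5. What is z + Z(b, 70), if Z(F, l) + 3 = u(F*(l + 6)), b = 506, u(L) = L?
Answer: 95268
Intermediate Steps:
Z(F, l) = -3 + F*(6 + l) (Z(F, l) = -3 + F*(l + 6) = -3 + F*(6 + l))
z = 56815
z + Z(b, 70) = 56815 + (-3 + 506*(6 + 70)) = 56815 + (-3 + 506*76) = 56815 + (-3 + 38456) = 56815 + 38453 = 95268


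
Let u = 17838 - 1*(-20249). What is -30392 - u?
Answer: -68479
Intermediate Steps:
u = 38087 (u = 17838 + 20249 = 38087)
-30392 - u = -30392 - 1*38087 = -30392 - 38087 = -68479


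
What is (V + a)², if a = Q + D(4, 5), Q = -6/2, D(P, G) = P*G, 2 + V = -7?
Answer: 64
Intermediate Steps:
V = -9 (V = -2 - 7 = -9)
D(P, G) = G*P
Q = -3 (Q = -6*½ = -3)
a = 17 (a = -3 + 5*4 = -3 + 20 = 17)
(V + a)² = (-9 + 17)² = 8² = 64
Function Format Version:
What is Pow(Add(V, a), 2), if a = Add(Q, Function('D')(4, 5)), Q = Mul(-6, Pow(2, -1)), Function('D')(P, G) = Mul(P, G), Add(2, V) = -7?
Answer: 64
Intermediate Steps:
V = -9 (V = Add(-2, -7) = -9)
Function('D')(P, G) = Mul(G, P)
Q = -3 (Q = Mul(-6, Rational(1, 2)) = -3)
a = 17 (a = Add(-3, Mul(5, 4)) = Add(-3, 20) = 17)
Pow(Add(V, a), 2) = Pow(Add(-9, 17), 2) = Pow(8, 2) = 64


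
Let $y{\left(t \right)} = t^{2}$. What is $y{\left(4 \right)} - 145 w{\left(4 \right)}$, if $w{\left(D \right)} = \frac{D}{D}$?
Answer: $-129$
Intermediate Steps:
$w{\left(D \right)} = 1$
$y{\left(4 \right)} - 145 w{\left(4 \right)} = 4^{2} - 145 = 16 - 145 = -129$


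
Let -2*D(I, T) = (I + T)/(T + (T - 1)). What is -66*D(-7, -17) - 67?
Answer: -1553/35 ≈ -44.371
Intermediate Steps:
D(I, T) = -(I + T)/(2*(-1 + 2*T)) (D(I, T) = -(I + T)/(2*(T + (T - 1))) = -(I + T)/(2*(T + (-1 + T))) = -(I + T)/(2*(-1 + 2*T)))
-66*D(-7, -17) - 67 = -33*(-1*(-7) - 1*(-17))/(-1 + 2*(-17)) - 67 = -33*(7 + 17)/(-1 - 34) - 67 = -33*24/(-35) - 67 = -33*(-1)*24/35 - 67 = -66*(-12/35) - 67 = 792/35 - 67 = -1553/35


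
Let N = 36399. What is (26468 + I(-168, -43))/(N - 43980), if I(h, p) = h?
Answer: -26300/7581 ≈ -3.4692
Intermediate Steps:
(26468 + I(-168, -43))/(N - 43980) = (26468 - 168)/(36399 - 43980) = 26300/(-7581) = 26300*(-1/7581) = -26300/7581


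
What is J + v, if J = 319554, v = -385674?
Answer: -66120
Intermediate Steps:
J + v = 319554 - 385674 = -66120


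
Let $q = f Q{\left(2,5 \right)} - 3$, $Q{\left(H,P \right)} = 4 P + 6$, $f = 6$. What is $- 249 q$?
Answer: $-38097$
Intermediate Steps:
$Q{\left(H,P \right)} = 6 + 4 P$
$q = 153$ ($q = 6 \left(6 + 4 \cdot 5\right) - 3 = 6 \left(6 + 20\right) - 3 = 6 \cdot 26 - 3 = 156 - 3 = 153$)
$- 249 q = \left(-249\right) 153 = -38097$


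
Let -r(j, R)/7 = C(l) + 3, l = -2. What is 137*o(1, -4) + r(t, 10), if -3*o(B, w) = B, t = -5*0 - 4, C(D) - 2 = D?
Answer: -200/3 ≈ -66.667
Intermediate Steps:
C(D) = 2 + D
t = -4 (t = 0 - 4 = -4)
r(j, R) = -21 (r(j, R) = -7*((2 - 2) + 3) = -7*(0 + 3) = -7*3 = -21)
o(B, w) = -B/3
137*o(1, -4) + r(t, 10) = 137*(-⅓*1) - 21 = 137*(-⅓) - 21 = -137/3 - 21 = -200/3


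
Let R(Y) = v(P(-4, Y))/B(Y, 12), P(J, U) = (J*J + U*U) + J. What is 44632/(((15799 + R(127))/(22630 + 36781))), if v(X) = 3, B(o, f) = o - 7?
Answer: 9642297280/57451 ≈ 1.6784e+5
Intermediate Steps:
P(J, U) = J + J² + U² (P(J, U) = (J² + U²) + J = J + J² + U²)
B(o, f) = -7 + o
R(Y) = 3/(-7 + Y)
44632/(((15799 + R(127))/(22630 + 36781))) = 44632/(((15799 + 3/(-7 + 127))/(22630 + 36781))) = 44632/(((15799 + 3/120)/59411)) = 44632/(((15799 + 3*(1/120))*(1/59411))) = 44632/(((15799 + 1/40)*(1/59411))) = 44632/(((631961/40)*(1/59411))) = 44632/(57451/216040) = 44632*(216040/57451) = 9642297280/57451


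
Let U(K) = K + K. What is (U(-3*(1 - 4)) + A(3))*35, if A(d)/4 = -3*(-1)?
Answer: 1050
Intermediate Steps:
A(d) = 12 (A(d) = 4*(-3*(-1)) = 4*3 = 12)
U(K) = 2*K
(U(-3*(1 - 4)) + A(3))*35 = (2*(-3*(1 - 4)) + 12)*35 = (2*(-3*(-3)) + 12)*35 = (2*9 + 12)*35 = (18 + 12)*35 = 30*35 = 1050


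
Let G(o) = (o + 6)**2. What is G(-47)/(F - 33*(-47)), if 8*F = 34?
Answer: 6724/6221 ≈ 1.0809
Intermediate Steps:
F = 17/4 (F = (1/8)*34 = 17/4 ≈ 4.2500)
G(o) = (6 + o)**2
G(-47)/(F - 33*(-47)) = (6 - 47)**2/(17/4 - 33*(-47)) = (-41)**2/(17/4 + 1551) = 1681/(6221/4) = 1681*(4/6221) = 6724/6221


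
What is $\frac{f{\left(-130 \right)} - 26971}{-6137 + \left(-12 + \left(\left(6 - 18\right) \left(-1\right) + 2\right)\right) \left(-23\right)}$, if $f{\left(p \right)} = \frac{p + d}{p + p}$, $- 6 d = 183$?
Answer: $\frac{14024599}{3215160} \approx 4.362$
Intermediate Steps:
$d = - \frac{61}{2}$ ($d = \left(- \frac{1}{6}\right) 183 = - \frac{61}{2} \approx -30.5$)
$f{\left(p \right)} = \frac{- \frac{61}{2} + p}{2 p}$ ($f{\left(p \right)} = \frac{p - \frac{61}{2}}{p + p} = \frac{- \frac{61}{2} + p}{2 p}$)
$\frac{f{\left(-130 \right)} - 26971}{-6137 + \left(-12 + \left(\left(6 - 18\right) \left(-1\right) + 2\right)\right) \left(-23\right)} = \frac{\frac{-61 + 2 \left(-130\right)}{4 \left(-130\right)} - 26971}{-6137 + \left(-12 + \left(\left(6 - 18\right) \left(-1\right) + 2\right)\right) \left(-23\right)} = \frac{\frac{1}{4} \left(- \frac{1}{130}\right) \left(-61 - 260\right) - 26971}{-6137 + \left(-12 + \left(\left(6 - 18\right) \left(-1\right) + 2\right)\right) \left(-23\right)} = \frac{\frac{1}{4} \left(- \frac{1}{130}\right) \left(-321\right) - 26971}{-6137 + \left(-12 + \left(\left(-12\right) \left(-1\right) + 2\right)\right) \left(-23\right)} = \frac{\frac{321}{520} - 26971}{-6137 + \left(-12 + \left(12 + 2\right)\right) \left(-23\right)} = - \frac{14024599}{520 \left(-6137 + \left(-12 + 14\right) \left(-23\right)\right)} = - \frac{14024599}{520 \left(-6137 + 2 \left(-23\right)\right)} = - \frac{14024599}{520 \left(-6137 - 46\right)} = - \frac{14024599}{520 \left(-6183\right)} = \left(- \frac{14024599}{520}\right) \left(- \frac{1}{6183}\right) = \frac{14024599}{3215160}$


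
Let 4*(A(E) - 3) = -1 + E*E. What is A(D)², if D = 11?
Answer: 1089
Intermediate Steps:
A(E) = 11/4 + E²/4 (A(E) = 3 + (-1 + E*E)/4 = 3 + (-1 + E²)/4 = 3 + (-¼ + E²/4) = 11/4 + E²/4)
A(D)² = (11/4 + (¼)*11²)² = (11/4 + (¼)*121)² = (11/4 + 121/4)² = 33² = 1089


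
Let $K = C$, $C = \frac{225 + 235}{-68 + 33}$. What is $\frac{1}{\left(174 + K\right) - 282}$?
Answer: $- \frac{7}{848} \approx -0.0082547$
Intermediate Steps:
$C = - \frac{92}{7}$ ($C = \frac{460}{-35} = 460 \left(- \frac{1}{35}\right) = - \frac{92}{7} \approx -13.143$)
$K = - \frac{92}{7} \approx -13.143$
$\frac{1}{\left(174 + K\right) - 282} = \frac{1}{\left(174 - \frac{92}{7}\right) - 282} = \frac{1}{\frac{1126}{7} - 282} = \frac{1}{- \frac{848}{7}} = - \frac{7}{848}$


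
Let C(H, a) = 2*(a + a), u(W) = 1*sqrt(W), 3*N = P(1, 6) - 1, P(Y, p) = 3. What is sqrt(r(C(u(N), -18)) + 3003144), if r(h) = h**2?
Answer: 2*sqrt(752082) ≈ 1734.5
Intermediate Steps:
N = 2/3 (N = (3 - 1)/3 = (1/3)*2 = 2/3 ≈ 0.66667)
u(W) = sqrt(W)
C(H, a) = 4*a (C(H, a) = 2*(2*a) = 4*a)
sqrt(r(C(u(N), -18)) + 3003144) = sqrt((4*(-18))**2 + 3003144) = sqrt((-72)**2 + 3003144) = sqrt(5184 + 3003144) = sqrt(3008328) = 2*sqrt(752082)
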